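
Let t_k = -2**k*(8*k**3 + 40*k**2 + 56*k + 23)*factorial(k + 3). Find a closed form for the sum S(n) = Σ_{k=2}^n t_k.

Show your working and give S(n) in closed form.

t_(k+1)/t_k = 2*(8*k**4 + 96*k**3 + 416*k**2 + 767*k + 508)/(8*k**3 + 40*k**2 + 56*k + 23).
So A=2*k + 8 and B=1, with C=k**3 + 5*k**2 + 7*k + 23/8.
Key eq: (2*k + 8)·f(k+1) = (1)·f(k) + (k**3 + 5*k**2 + 7*k + 23/8).
deg f ≤ 2 (via 1,0,3).
A polynomial solution: f(k) = (4*k**2 - 2*k + 1)/8.
Certificate R = B(k−1)f/C = (4*k**2 - 2*k + 1)/(8*k**3 + 40*k**2 + 56*k + 23) gives s_k = -2**k*(4*k**2 - 2*k + 1)*factorial(k + 3).
Δs = -2**k*(8*k**3 + 40*k**2 + 56*k + 23)*factorial(k + 3), as required.
Telescope: S(n) = s_(n+1) − s_(2) = -2**(n + 1)*(4*n**2 + 6*n + 3)*factorial(n + 4) − (-6240) = -8*2**n*n**2*factorial(n + 4) - 12*2**n*n*factorial(n + 4) - 6*2**n*factorial(n + 4) + 6240.

S(n) = -8*2**n*n**2*factorial(n + 4) - 12*2**n*n*factorial(n + 4) - 6*2**n*factorial(n + 4) + 6240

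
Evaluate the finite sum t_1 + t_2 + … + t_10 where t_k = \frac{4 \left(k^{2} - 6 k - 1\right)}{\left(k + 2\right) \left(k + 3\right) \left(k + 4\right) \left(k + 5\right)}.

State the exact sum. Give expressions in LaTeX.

Step 1: r(k) = (k**3 - 2*k**2 - 14*k - 12)/(k**3 - 37*k - 6).
So A=k + 2 and B=k + 6, with C=k**2 - 6*k - 1.
Solve (k + 2)·f(k+1) − (k + 5)·f(k) = k**2 - 6*k - 1.
From deg A=1, deg B=1, deg C=2: d=3.
Solving with deg f ≤ 3: f(k) = -k*(2*k - 1)/2.
R(k) = B(k−1)·f(k)/C(k) = -k*(k + 5)*(2*k - 1)/(2*(k**2 - 6*k - 1)); s_k = R·t_k = 2*k*(1 - 2*k)/((k + 2)*(k + 3)*(k + 4)).
Check: Δs_k = 4*(k**2 - 6*k - 1)/(k**4 + 14*k**3 + 71*k**2 + 154*k + 120). ✓
Sum = s_(11) − s_(1); s_(11) = -11/65, s_(1) = -1/30 ⇒ -53/390.

Σ = -53/390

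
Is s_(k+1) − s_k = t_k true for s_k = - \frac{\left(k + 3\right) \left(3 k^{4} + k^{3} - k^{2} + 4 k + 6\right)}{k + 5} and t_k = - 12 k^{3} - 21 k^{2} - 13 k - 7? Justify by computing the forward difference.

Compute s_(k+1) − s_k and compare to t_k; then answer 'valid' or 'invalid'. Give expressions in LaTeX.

Invalid: residual \frac{2 \left(9 k^{4} + 80 k^{3} + 119 k^{2} + 68 k + 29\right)}{k^{2} + 11 k + 30} ≠ 0.

s_(k+1) = -(k + 4)*(4*k + 3*(k + 1)**4 + (k + 1)**3 - (k + 1)**2 + 10)/(k + 6)
s_(k+1) − s_k = (-12*k**5 - 135*k**4 - 444*k**3 - 542*k**2 - 331*k - 152)/(k**2 + 11*k + 30)
(s_(k+1) − s_k) − t_k = 2*(9*k**4 + 80*k**3 + 119*k**2 + 68*k + 29)/(k**2 + 11*k + 30)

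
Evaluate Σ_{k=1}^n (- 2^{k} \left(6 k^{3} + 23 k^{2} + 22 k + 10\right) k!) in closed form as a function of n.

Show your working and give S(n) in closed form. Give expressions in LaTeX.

Compute t_(k+1)/t_k: get 2*(6*k**4 + 47*k**3 + 127*k**2 + 147*k + 61)/(6*k**3 + 23*k**2 + 22*k + 10).
So A=2*k + 2 and B=1, with C=k**3 + 23*k**2/6 + 11*k/3 + 5/3.
f must satisfy (2*k + 2)·f(k+1) − (1)·f(k) = k**3 + 23*k**2/6 + 11*k/3 + 5/3.
Bound: deg f ≤ 2.
A polynomial solution: f(k) = (k + 2)*(3*k - 2)/6.
So s_k = (B(k−1)f/C)·t_k = ((k + 2)*(3*k - 2)/(6*k**3 + 23*k**2 + 22*k + 10))·t_k = -2**k*(k + 2)*(3*k - 2)*factorial(k).
Verify: -2**k*(6*k**3 + 23*k**2 + 22*k + 10)*factorial(k) matches t_k.
Evaluate: s_(n+1) = -2**(n + 1)*(n + 3)*(3*n + 1)*factorial(n + 1); subtract s_(1) = -6 ⇒ S(n) = -6*2**n*n**3*factorial(n) - 26*2**n*n**2*factorial(n) - 26*2**n*n*factorial(n) - 6*2**n*factorial(n) + 6.

S(n) = - 6 \cdot 2^{n} n^{3} n! - 26 \cdot 2^{n} n^{2} n! - 26 \cdot 2^{n} n n! - 6 \cdot 2^{n} n! + 6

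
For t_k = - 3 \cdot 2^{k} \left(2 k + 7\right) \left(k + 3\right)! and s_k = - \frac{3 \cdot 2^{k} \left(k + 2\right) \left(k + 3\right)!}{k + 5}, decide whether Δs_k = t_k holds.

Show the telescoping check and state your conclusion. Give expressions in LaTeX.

s_(k+1) = -6*2**k*(k + 3)*factorial(k + 4)/(k + 6)
s_(k+1) − s_k = -3*2**k*(2*k**3 + 23*k**2 + 86*k + 108)*factorial(k + 3)/((k + 5)*(k + 6))
(s_(k+1) − s_k) − t_k = 9*2**k*(2*k**2 + 17*k + 34)*factorial(k + 3)/((k + 5)*(k + 6))

Invalid: residual \frac{9 \cdot 2^{k} \left(2 k^{2} + 17 k + 34\right) \left(k + 3\right)!}{\left(k + 5\right) \left(k + 6\right)} ≠ 0.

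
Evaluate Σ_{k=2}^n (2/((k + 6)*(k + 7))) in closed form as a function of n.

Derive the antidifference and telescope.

Compute t_(k+1)/t_k: get (k + 6)/(k + 8).
A = k + 6, B = k + 8, C = 1.
Key eq: (k + 6)·f(k+1) = (k + 7)·f(k) + (1).
Degrees (1,1,0) ⇒ d ≤ 1.
A polynomial solution: f(k) = k/6.
R(k) = B(k−1)·f(k)/C(k) = k*(k + 7)/6; s_k = R·t_k = k/(3*(k + 6)).
Verify: 2/(k**2 + 13*k + 42) matches t_k.
s_(n+1) = (n + 1)/(3*(n + 7)) and s_(2) = 1/12, so S(n) = (n - 1)/(4*(n + 7)).

S(n) = (n - 1)/(4*(n + 7))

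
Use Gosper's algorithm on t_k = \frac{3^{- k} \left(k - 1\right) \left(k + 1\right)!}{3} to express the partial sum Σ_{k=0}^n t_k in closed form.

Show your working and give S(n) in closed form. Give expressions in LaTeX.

S(n) = -1 + \frac{3^{- n} \left(n + 2\right)!}{3}

t_(k+1)/t_k = k*(k + 2)/(3*(k - 1)).
Take A(k)=k/3 + 2/3, B(k)=1, C(k)=k - 1.
Need (k/3 + 2/3)·f(k+1) − (1)·f(k) = k - 1.
Bound: deg f ≤ 0.
Solve for f: f(k) = 3 (degree 0 ≤ 0).
So s_k = (B(k−1)f/C)·t_k = (3/(k - 1))·t_k = factorial(k + 1)/3**k.
Δs = (k - 1)*factorial(k + 1)/(3*3**k), as required.
s_(n+1) = 3**(-n - 1)*factorial(n + 2) and s_(0) = 1, so S(n) = -1 + factorial(n + 2)/(3*3**n).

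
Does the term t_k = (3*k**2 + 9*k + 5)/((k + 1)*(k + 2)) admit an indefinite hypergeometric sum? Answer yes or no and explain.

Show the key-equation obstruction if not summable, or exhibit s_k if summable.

Ratio r(k) = (k + 1)*(9*k + 3*(k + 1)**2 + 14)/((k + 3)*(3*k**2 + 9*k + 5)).
So A=k + 1 and B=k + 3, with C=k**2 + 3*k + 5/3.
Need (k + 1)·f(k+1) − (k + 2)·f(k) = k**2 + 3*k + 5/3.
d = 2 from the (1,1,2) case.
Solve for f: f(k) = k*(3*k + 2)/3 (degree 2 ≤ 2).
Get s_k = R·t_k = k*(3*k + 2)/(k + 1) with R(k) = B(k−1)f(k)/C(k) = k*(k + 2)*(3*k + 2)/(3*k**2 + 9*k + 5).
s_(k+1) − s_k = (3*k**2 + 9*k + 5)/(k**2 + 3*k + 2) = t_k.

Yes. s_k = k*(3*k + 2)/(k + 1).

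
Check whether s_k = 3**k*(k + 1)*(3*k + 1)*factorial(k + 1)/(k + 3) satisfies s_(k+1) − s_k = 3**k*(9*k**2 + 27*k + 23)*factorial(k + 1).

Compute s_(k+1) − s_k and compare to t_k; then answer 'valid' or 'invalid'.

s_(k+1) = 3**(k + 1)*(k + 2)*(3*k + 4)*factorial(k + 2)/(k + 4)
s_(k+1) − s_k = 3**k*(9*k**4 + 72*k**3 + 212*k**2 + 283*k + 140)*factorial(k + 1)/((k + 3)*(k + 4))
(s_(k+1) − s_k) − t_k = -2*3**k*(9*k**3 + 54*k**2 + 101*k + 68)*factorial(k + 1)/((k + 3)*(k + 4))

Invalid: residual -2*3**k*(9*k**3 + 54*k**2 + 101*k + 68)*factorial(k + 1)/((k + 3)*(k + 4)) ≠ 0.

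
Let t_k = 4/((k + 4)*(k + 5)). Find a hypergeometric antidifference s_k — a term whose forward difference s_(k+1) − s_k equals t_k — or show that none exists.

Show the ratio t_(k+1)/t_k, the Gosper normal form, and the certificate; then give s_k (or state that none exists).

t_(k+1)/t_k = (k + 4)/(k + 6).
Take A(k)=k + 4, B(k)=k + 6, C(k)=1.
Key eq: (k + 4)·f(k+1) = (k + 5)·f(k) + (1).
Degrees (1,1,0) ⇒ d ≤ 1.
Solving with deg f ≤ 1: f(k) = k/4.
Get s_k = R·t_k = k/(k + 4) with R(k) = B(k−1)f(k)/C(k) = k*(k + 5)/4.
Verify: 4/(k**2 + 9*k + 20) matches t_k.

s_k = k/(k + 4)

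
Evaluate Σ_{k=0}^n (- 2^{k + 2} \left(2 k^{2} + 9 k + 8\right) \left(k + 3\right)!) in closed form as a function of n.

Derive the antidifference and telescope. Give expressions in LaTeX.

S(n) = - 2^{n + 3} \left(n + 1\right) \left(n + 4\right)!

The ratio is 2*(2*k**3 + 21*k**2 + 71*k + 76)/(2*k**2 + 9*k + 8).
Factor: A=2*k + 8; B=1; C=k**2 + 9*k/2 + 4.
Need (2*k + 8)·f(k+1) − (1)·f(k) = k**2 + 9*k/2 + 4.
deg f ≤ 1 (via 1,0,2).
Coefficient equations give f(k) = k/2.
Certificate R = B(k−1)f/C = k/(2*k**2 + 9*k + 8) gives s_k = -2**(k + 2)*k*factorial(k + 3).
s_(k+1) − s_k = -2**(k + 2)*(2*k**2 + 9*k + 8)*factorial(k + 3) = t_k.
Evaluate: s_(n+1) = -2**(n + 3)*(n + 1)*factorial(n + 4); subtract s_(0) = 0 ⇒ S(n) = -2**(n + 3)*(n + 1)*factorial(n + 4).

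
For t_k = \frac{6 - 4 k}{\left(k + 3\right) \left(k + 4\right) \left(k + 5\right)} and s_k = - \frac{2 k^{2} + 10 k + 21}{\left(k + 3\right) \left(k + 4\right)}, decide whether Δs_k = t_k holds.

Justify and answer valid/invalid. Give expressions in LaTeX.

s_(k+1) = (-10*k - 2*(k + 1)**2 - 31)/((k + 4)*(k + 5))
s_(k+1) − s_k = 2*(3 - 2*k)/(k**3 + 12*k**2 + 47*k + 60)
(s_(k+1) − s_k) − t_k = 0

valid (s_(k+1) − s_k reduces to t_k)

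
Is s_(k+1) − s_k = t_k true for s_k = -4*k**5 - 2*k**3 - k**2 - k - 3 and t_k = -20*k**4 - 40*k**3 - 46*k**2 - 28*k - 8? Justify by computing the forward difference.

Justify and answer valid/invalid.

Valid: the claim telescopes to t_k.

s_(k+1) = -k - 4*(k + 1)**5 - 2*(k + 1)**3 - (k + 1)**2 - 4
s_(k+1) − s_k = -20*k**4 - 40*k**3 - 46*k**2 - 28*k - 8
(s_(k+1) − s_k) − t_k = 0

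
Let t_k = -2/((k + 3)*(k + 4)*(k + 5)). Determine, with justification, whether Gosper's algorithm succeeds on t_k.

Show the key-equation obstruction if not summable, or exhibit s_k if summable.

t_(k+1)/t_k = (k + 3)/(k + 6).
Normal form (A,B,C) = (k + 3, k + 6, 1).
Solve (k + 3)·f(k+1) − (k + 5)·f(k) = 1.
Degrees (1,1,0) ⇒ d ≤ 2.
Solve for f: f(k) = k*(k + 7)/24 (degree 2 ≤ 2).
Certificate R = B(k−1)f/C = k*(k + 5)*(k + 7)/24 gives s_k = k*(-k - 7)/(12*(k + 3)*(k + 4)).
s_(k+1) − s_k = -2/(k**3 + 12*k**2 + 47*k + 60) = t_k.

Yes. s_k = k*(-k - 7)/(12*(k + 3)*(k + 4)).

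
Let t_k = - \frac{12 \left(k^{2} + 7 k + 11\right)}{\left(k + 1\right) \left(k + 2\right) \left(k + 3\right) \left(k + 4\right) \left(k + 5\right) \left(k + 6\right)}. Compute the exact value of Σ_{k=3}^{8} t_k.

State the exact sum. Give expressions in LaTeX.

t_(k+1)/t_k = (k + 1)*(7*k + (k + 1)**2 + 18)/((k + 7)*(k**2 + 7*k + 11)).
Gosper form: A/B · C(k+1)/C(k) with A=k + 1, B=k + 7, C=k**2 + 7*k + 11.
Solve (k + 1)·f(k+1) − (k + 6)·f(k) = k**2 + 7*k + 11.
From deg A=1, deg B=1, deg C=2: d=5.
A polynomial solution: f(k) = k*(k + 2)*(k + 4)*(k**2 + 9*k + 23)/45.
Certificate R = B(k−1)f/C = k*(k + 2)*(k + 4)*(k + 6)*(k**2 + 9*k + 23)/(45*(k**2 + 7*k + 11)) gives s_k = 4*k*(-k**2 - 9*k - 23)/(15*(k**3 + 9*k**2 + 23*k + 15)).
s_(k+1) − s_k = 12*(-k**2 - 7*k - 11)/(k**6 + 21*k**5 + 175*k**4 + 735*k**3 + 1624*k**2 + 1764*k + 720) = t_k.
Evaluate s at k=9 and k=3: -37/140 and -59/240; difference -31/1680.

Σ = -31/1680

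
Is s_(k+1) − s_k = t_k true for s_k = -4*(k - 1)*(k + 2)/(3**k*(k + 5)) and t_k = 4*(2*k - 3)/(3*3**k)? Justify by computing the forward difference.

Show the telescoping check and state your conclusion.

s_(k+1) = -4*k*(k + 3)/(3*3**k*(k + 6))
s_(k+1) − s_k = 4*(2*k**3 + 13*k**2 - 3*k - 36)/(3*3**k*(k**2 + 11*k + 30))
(s_(k+1) − s_k) − t_k = 8*(-k**2 - 5*k + 9)/(3**k*(k**2 + 11*k + 30))

Invalid: residual 8*(-k**2 - 5*k + 9)/(3**k*(k**2 + 11*k + 30)) ≠ 0.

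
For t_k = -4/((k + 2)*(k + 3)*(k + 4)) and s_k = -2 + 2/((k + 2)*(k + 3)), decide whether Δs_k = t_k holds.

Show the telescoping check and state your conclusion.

s_(k+1) = -2 + 2/((k + 3)*(k + 4))
s_(k+1) − s_k = -4/(k**3 + 9*k**2 + 26*k + 24)
(s_(k+1) − s_k) − t_k = 0

valid (s_(k+1) − s_k reduces to t_k)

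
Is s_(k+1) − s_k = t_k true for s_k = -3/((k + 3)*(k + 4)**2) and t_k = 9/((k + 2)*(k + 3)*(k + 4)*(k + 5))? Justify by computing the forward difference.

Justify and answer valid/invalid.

Invalid: residual 6*(-4*k - 17)/(k**6 + 23*k**5 + 217*k**4 + 1073*k**3 + 2926*k**2 + 4160*k + 2400) ≠ 0.

s_(k+1) = -3/((k + 4)*(k + 5)**2)
s_(k+1) − s_k = 3*(3*k + 13)/(k**5 + 21*k**4 + 175*k**3 + 723*k**2 + 1480*k + 1200)
(s_(k+1) − s_k) − t_k = 6*(-4*k - 17)/(k**6 + 23*k**5 + 217*k**4 + 1073*k**3 + 2926*k**2 + 4160*k + 2400)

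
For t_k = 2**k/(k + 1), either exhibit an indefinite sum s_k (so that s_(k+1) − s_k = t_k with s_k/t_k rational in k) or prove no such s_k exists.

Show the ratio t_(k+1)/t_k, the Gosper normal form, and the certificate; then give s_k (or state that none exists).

t_(k+1)/t_k = 2*(k + 1)/(k + 2).
Normal form (A,B,C) = (2*k + 2, k + 2, 1).
f must satisfy (2*k + 2)·f(k+1) − (k + 1)·f(k) = 1.
d = -1 from the (1,1,0) case.
d = -1 < 0 ⇒ no nonzero polynomial f; not summable.

not Gosper-summable; s_k does not exist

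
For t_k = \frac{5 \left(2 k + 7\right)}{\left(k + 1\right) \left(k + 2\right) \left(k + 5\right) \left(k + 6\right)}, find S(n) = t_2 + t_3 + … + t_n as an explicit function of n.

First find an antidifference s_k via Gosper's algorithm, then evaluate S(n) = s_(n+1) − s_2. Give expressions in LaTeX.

S(n) = \frac{5 \left(n^{2} + 8 n - 9\right)}{21 \left(n^{2} + 8 n + 12\right)}

Compute t_(k+1)/t_k: get (k + 1)*(k + 5)*(2*k + 9)/((k + 3)*(k + 7)*(2*k + 7)).
Normal form (A,B,C) = (k + 1, k + 7, k**3 + 21*k**2/2 + 73*k/2 + 42).
Need (k + 1)·f(k+1) − (k + 6)·f(k) = k**3 + 21*k**2/2 + 73*k/2 + 42.
Degrees (1,1,3) ⇒ d ≤ 5.
Solving with deg f ≤ 5: f(k) = k*(k + 2)*(k + 3)*(k + 4)*(k + 6)/10.
Certificate R = B(k−1)f/C = k*(k + 2)*(k + 6)**2/(5*(2*k + 7)) gives s_k = k*(k + 6)/(k**2 + 6*k + 5).
Δs = 5*(2*k + 7)/(k**4 + 14*k**3 + 65*k**2 + 112*k + 60), as required.
Telescope: S(n) = s_(n+1) − s_(2) = (n**2 + 8*n + 7)/(n**2 + 8*n + 12) − (16/21) = 5*(n**2 + 8*n - 9)/(21*(n**2 + 8*n + 12)).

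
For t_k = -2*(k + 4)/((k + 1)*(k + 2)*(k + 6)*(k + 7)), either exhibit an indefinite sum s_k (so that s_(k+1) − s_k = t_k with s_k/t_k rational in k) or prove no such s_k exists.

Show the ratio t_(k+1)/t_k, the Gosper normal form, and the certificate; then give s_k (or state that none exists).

s_k = k*(-k - 7)/(6*(k**2 + 7*k + 6))

t_(k+1)/t_k = (k + 1)*(k + 5)*(k + 6)/((k + 3)*(k + 4)*(k + 8)).
Normal form (A,B,C) = (k + 1, k + 8, k**4 + 16*k**3 + 95*k**2 + 248*k + 240).
Need (k + 1)·f(k+1) − (k + 7)·f(k) = k**4 + 16*k**3 + 95*k**2 + 248*k + 240.
Degrees (1,1,4) ⇒ d ≤ 6.
Solving with deg f ≤ 6: f(k) = k*(k + 2)*(k + 3)*(k + 4)*(k + 5)*(k + 7)/12.
R(k) = B(k−1)·f(k)/C(k) = k*(k + 2)*(k + 7)**2/(12*(k + 4)); s_k = R·t_k = k*(-k - 7)/(6*(k**2 + 7*k + 6)).
s_(k+1) − s_k = 2*(-k - 4)/(k**4 + 16*k**3 + 83*k**2 + 152*k + 84) = t_k.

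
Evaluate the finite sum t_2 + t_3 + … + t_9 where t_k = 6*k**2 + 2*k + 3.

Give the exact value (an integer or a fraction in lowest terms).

Σ = 1816

t_(k+1)/t_k = (6*k**2 + 14*k + 11)/(6*k**2 + 2*k + 3).
Normal form (A,B,C) = (1, 1, k**2 + k/3 + 1/2).
f must satisfy (1)·f(k+1) − (1)·f(k) = k**2 + k/3 + 1/2.
From deg A=0, deg B=0, deg C=2: d=3.
Match coefficients ⇒ f(k) = k*(2*k**2 - 2*k + 3)/6.
Certificate R = B(k−1)f/C = k*(2*k**2 - 2*k + 3)/(6*k**2 + 2*k + 3) gives s_k = k*(2*k**2 - 2*k + 3).
Check: Δs_k = 6*k**2 + 2*k + 3. ✓
Sum = s_(10) − s_(2); s_(10) = 1830, s_(2) = 14 ⇒ 1816.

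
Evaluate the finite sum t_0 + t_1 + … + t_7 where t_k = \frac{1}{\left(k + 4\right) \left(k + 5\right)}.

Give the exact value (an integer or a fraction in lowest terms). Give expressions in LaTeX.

Σ = 1/6

Step 1: r(k) = (k + 4)/(k + 6).
Normal form (A,B,C) = (k + 4, k + 6, 1).
Need (k + 4)·f(k+1) − (k + 5)·f(k) = 1.
From deg A=1, deg B=1, deg C=0: d=1.
Coefficient equations give f(k) = k/4.
So s_k = (B(k−1)f/C)·t_k = (k*(k + 5)/4)·t_k = k/(4*(k + 4)).
Check: Δs_k = 1/(k**2 + 9*k + 20). ✓
Evaluate s at k=8 and k=0: 1/6 and 0; difference 1/6.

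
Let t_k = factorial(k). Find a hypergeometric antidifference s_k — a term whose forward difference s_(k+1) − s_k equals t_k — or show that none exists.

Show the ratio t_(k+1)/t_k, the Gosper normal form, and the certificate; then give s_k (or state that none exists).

no hypergeometric antidifference exists

Ratio r(k) = k + 1.
Factor: A=k + 1; B=1; C=1.
f must satisfy (k + 1)·f(k+1) − (1)·f(k) = 1.
Degrees (1,0,0) ⇒ d ≤ -1.
d = -1 < 0 ⇒ no nonzero polynomial f; not summable.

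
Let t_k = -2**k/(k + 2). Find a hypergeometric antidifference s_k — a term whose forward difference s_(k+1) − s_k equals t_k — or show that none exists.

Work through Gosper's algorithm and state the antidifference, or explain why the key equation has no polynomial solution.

t_(k+1)/t_k = 2*(k + 2)/(k + 3).
Factor: A=2*k + 4; B=k + 3; C=1.
f must satisfy (2*k + 4)·f(k+1) − (k + 2)·f(k) = 1.
From deg A=1, deg B=1, deg C=0: d=-1.
Negative degree bound (-1): no f exists, t_k not Gosper-summable.

none (Gosper's algorithm certifies no s_k)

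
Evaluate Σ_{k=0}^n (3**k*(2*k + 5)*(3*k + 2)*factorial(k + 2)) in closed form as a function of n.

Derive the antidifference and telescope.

S(n) = 6*3**n*n*factorial(n + 3) + 3*3**n*factorial(n + 3) + 2

Ratio r(k) = 3*(k + 3)*(2*k + 7)*(3*k + 5)/((2*k + 5)*(3*k + 2)).
A = 3*k + 9, B = 1, C = k**2 + 19*k/6 + 5/3.
Set up (3*k + 9)·f(k+1) − (1)·f(k) − (k**2 + 19*k/6 + 5/3) = 0.
From deg A=1, deg B=0, deg C=2: d=1.
Coefficient equations give f(k) = (2*k - 1)/6.
Get s_k = R·t_k = 3**k*(2*k - 1)*factorial(k + 2) with R(k) = B(k−1)f(k)/C(k) = (2*k - 1)/((2*k + 5)*(3*k + 2)).
Check: Δs_k = 3**k*(2*k + 5)*(3*k + 2)*factorial(k + 2). ✓
Evaluate: s_(n+1) = 3**(n + 1)*(2*n + 1)*factorial(n + 3); subtract s_(0) = -2 ⇒ S(n) = 6*3**n*n*factorial(n + 3) + 3*3**n*factorial(n + 3) + 2.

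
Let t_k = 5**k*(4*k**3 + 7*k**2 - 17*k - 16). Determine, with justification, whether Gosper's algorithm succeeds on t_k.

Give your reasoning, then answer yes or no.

Compute t_(k+1)/t_k: get 5*(4*k**3 + 19*k**2 + 9*k - 22)/(4*k**3 + 7*k**2 - 17*k - 16).
Take A(k)=5, B(k)=1, C(k)=k**3 + 7*k**2/4 - 17*k/4 - 4.
Solve (5)·f(k+1) − (1)·f(k) = k**3 + 7*k**2/4 - 17*k/4 - 4.
deg f ≤ 3 (via 0,0,3).
Solve for f: f(k) = (k**3 - 2*k**2 - 3*k + 1)/4 (degree 3 ≤ 3).
R(k) = B(k−1)·f(k)/C(k) = (k**3 - 2*k**2 - 3*k + 1)/(4*k**3 + 7*k**2 - 17*k - 16); s_k = R·t_k = 5**k*(k**3 - 2*k**2 - 3*k + 1).
Δs = 5**k*(4*k**3 + 7*k**2 - 17*k - 16), as required.

Yes. s_k = 5**k*(k**3 - 2*k**2 - 3*k + 1).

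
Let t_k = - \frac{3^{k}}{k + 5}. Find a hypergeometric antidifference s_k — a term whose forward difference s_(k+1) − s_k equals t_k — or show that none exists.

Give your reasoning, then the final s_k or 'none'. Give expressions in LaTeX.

no hypergeometric antidifference exists

The ratio is 3*(k + 5)/(k + 6).
Factor: A=3*k + 15; B=k + 6; C=1.
Need (3*k + 15)·f(k+1) − (k + 5)·f(k) = 1.
d = -1 from the (1,1,0) case.
d = -1 < 0 ⇒ no nonzero polynomial f; not summable.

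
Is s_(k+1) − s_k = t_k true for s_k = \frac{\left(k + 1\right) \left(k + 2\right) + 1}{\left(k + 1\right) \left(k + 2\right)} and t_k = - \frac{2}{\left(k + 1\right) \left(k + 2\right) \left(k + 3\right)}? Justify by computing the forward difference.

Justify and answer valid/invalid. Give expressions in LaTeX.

valid (s_(k+1) − s_k reduces to t_k)

s_(k+1) = ((k + 2)*(k + 3) + 1)/((k + 2)*(k + 3))
s_(k+1) − s_k = -2/(k**3 + 6*k**2 + 11*k + 6)
(s_(k+1) − s_k) − t_k = 0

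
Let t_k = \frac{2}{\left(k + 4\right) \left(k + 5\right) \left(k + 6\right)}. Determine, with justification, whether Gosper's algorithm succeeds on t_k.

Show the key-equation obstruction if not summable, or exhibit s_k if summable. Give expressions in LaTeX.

r(k) = (k + 4)/(k + 7) after simplifying.
Factor: A=k + 4; B=k + 7; C=1.
Solve (k + 4)·f(k+1) − (k + 6)·f(k) = 1.
Degrees (1,1,0) ⇒ d ≤ 2.
Coefficient equations give f(k) = k*(k + 9)/40.
So s_k = (B(k−1)f/C)·t_k = (k*(k + 6)*(k + 9)/40)·t_k = k*(k + 9)/(20*(k + 4)*(k + 5)).
Δs = 2/(k**3 + 15*k**2 + 74*k + 120), as required.

Yes. s_k = \frac{k \left(k + 9\right)}{20 \left(k + 4\right) \left(k + 5\right)}.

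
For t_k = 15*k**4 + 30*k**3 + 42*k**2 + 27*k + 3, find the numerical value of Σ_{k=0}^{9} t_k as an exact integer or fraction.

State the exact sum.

Σ = 303960

r(k) = (5*k**4 + 30*k**3 + 74*k**2 + 87*k + 39)/(5*k**4 + 10*k**3 + 14*k**2 + 9*k + 1) after simplifying.
Normal form (A,B,C) = (1, 1, k**4 + 2*k**3 + 14*k**2/5 + 9*k/5 + 1/5).
Need (1)·f(k+1) − (1)·f(k) = k**4 + 2*k**3 + 14*k**2/5 + 9*k/5 + 1/5.
From deg A=0, deg B=0, deg C=4: d=5.
Solve for f: f(k) = k*(k**2 + 2)*(3*k**2 - 2)/15 (degree 5 ≤ 5).
So s_k = (B(k−1)f/C)·t_k = (k*(k**2 + 2)*(3*k**2 - 2)/(3*(5*k**4 + 10*k**3 + 14*k**2 + 9*k + 1)))·t_k = k*(3*k**4 + 4*k**2 - 4).
Δs = 15*k**4 + 30*k**3 + 42*k**2 + 27*k + 3, as required.
Σ_(k=0)^(9) t_k = s_(10) − s_(0) = 303960 − (0) = 303960.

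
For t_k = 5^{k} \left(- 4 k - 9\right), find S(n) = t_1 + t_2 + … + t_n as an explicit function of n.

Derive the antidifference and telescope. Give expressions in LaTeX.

Ratio r(k) = 5*(4*k + 13)/(4*k + 9).
Factor: A=5; B=1; C=k + 9/4.
f must satisfy (5)·f(k+1) − (1)·f(k) = k + 9/4.
From deg A=0, deg B=0, deg C=1: d=1.
A polynomial solution: f(k) = (k + 1)/4.
Certificate R = B(k−1)f/C = (k + 1)/(4*k + 9) gives s_k = 5**k*(-k - 1).
Check: Δs_k = 5**k*(-4*k - 9). ✓
Telescope: S(n) = s_(n+1) − s_(1) = 5**(n + 1)*(-n - 2) − (-10) = -5*5**n*n - 10*5**n + 10.

S(n) = - 5 \cdot 5^{n} n - 10 \cdot 5^{n} + 10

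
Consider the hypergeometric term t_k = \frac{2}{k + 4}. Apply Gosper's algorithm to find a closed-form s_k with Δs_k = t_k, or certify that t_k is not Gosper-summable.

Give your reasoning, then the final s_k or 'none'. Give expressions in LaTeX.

none — t_k is not Gosper-summable

Ratio r(k) = (k + 4)/(k + 5).
Take A(k)=k + 4, B(k)=k + 5, C(k)=1.
Need (k + 4)·f(k+1) − (k + 4)·f(k) = 1.
From deg A=1, deg B=1, deg C=0: d=0.
f = c0 ⇒ A·f(k+1) − B(k−1)·f(k) − C = -1. The system {-1 = 0} is inconsistent; no antidifference.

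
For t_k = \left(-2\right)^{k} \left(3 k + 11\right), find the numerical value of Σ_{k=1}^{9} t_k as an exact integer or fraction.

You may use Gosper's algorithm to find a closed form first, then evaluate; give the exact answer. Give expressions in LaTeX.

Σ = -13320

r(k) = 2*(-3*k - 14)/(3*k + 11) after simplifying.
A = -2, B = 1, C = k + 11/3.
Key eq: (-2)·f(k+1) = (1)·f(k) + (k + 11/3).
d = 1 from the (0,0,1) case.
Solving with deg f ≤ 1: f(k) = -(k + 3)/3.
Get s_k = R·t_k = (-2)**k*(-k - 3) with R(k) = B(k−1)f(k)/C(k) = -(k + 3)/(3*k + 11).
Verify: (-2)**k*(3*k + 11) matches t_k.
Sum = s_(10) − s_(1); s_(10) = -13312, s_(1) = 8 ⇒ -13320.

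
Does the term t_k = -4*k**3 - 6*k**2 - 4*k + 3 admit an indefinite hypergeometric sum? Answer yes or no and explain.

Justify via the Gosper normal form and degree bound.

Yes. s_k = k*(4 - k**3).

t_(k+1)/t_k = (4*k**3 + 18*k**2 + 28*k + 11)/(4*k**3 + 6*k**2 + 4*k - 3).
Normal form (A,B,C) = (1, 1, k**3 + 3*k**2/2 + k - 3/4).
f must satisfy (1)·f(k+1) − (1)·f(k) = k**3 + 3*k**2/2 + k - 3/4.
Bound: deg f ≤ 4.
Coefficient equations give f(k) = k*(k**3 - 4)/4.
So s_k = (B(k−1)f/C)·t_k = (k*(k**3 - 4)/(4*k**3 + 6*k**2 + 4*k - 3))·t_k = k*(4 - k**3).
s_(k+1) − s_k = -4*k**3 - 6*k**2 - 4*k + 3 = t_k.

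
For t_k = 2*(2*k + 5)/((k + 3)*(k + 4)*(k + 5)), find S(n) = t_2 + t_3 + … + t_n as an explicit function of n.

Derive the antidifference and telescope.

S(n) = (19*n**2 + 51*n - 70)/(30*(n**2 + 9*n + 20))

Step 1: r(k) = (k + 3)*(2*k + 7)/((k + 6)*(2*k + 5)).
A = k + 3, B = k + 6, C = k + 5/2.
Key eq: (k + 3)·f(k+1) = (k + 5)·f(k) + (k + 5/2).
Bound: deg f ≤ 2.
Match coefficients ⇒ f(k) = k*(11*k + 29)/48.
Get s_k = R·t_k = k*(11*k + 29)/(12*(k + 3)*(k + 4)) with R(k) = B(k−1)f(k)/C(k) = k*(k + 5)*(11*k + 29)/(24*(2*k + 5)).
s_(k+1) − s_k = 2*(2*k + 5)/(k**3 + 12*k**2 + 47*k + 60) = t_k.
Σ_(k=2)^n t_k = s_(n+1) − s_(2) = ((11*n**2 + 51*n + 40)/(12*(n**2 + 9*n + 20))) − (17/60), i.e. (19*n**2 + 51*n - 70)/(30*(n**2 + 9*n + 20)).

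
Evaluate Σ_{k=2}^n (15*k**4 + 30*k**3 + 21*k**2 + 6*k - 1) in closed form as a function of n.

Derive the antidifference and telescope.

Compute t_(k+1)/t_k: get (15*k**4 + 90*k**3 + 201*k**2 + 198*k + 71)/(15*k**4 + 30*k**3 + 21*k**2 + 6*k - 1).
So A=1 and B=1, with C=k**4 + 2*k**3 + 7*k**2/5 + 2*k/5 - 1/15.
f must satisfy (1)·f(k+1) − (1)·f(k) = k**4 + 2*k**3 + 7*k**2/5 + 2*k/5 - 1/15.
Degrees (0,0,4) ⇒ d ≤ 5.
A polynomial solution: f(k) = k*(3*k**4 - 3*k**2 - 1)/15.
Then R = B(k−1)f/C = k*(3*k**4 - 3*k**2 - 1)/(15*k**4 + 30*k**3 + 21*k**2 + 6*k - 1), so s_k = R(k)·t_k = 3*k**5 - 3*k**3 - k.
Δs = 15*k**4 + 30*k**3 + 21*k**2 + 6*k - 1, as required.
Telescope: S(n) = s_(n+1) − s_(2) = 3*n**5 + 15*n**4 + 27*n**3 + 21*n**2 + 5*n - 1 − (70) = 3*n**5 + 15*n**4 + 27*n**3 + 21*n**2 + 5*n - 71.

S(n) = 3*n**5 + 15*n**4 + 27*n**3 + 21*n**2 + 5*n - 71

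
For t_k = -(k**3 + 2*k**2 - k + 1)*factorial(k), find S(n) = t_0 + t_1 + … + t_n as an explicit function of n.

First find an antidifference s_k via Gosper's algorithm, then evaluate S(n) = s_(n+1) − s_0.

S(n) = -n**3*factorial(n) - 3*n**2*factorial(n) + n*factorial(n) + 3*factorial(n) - 4

The ratio is (k + 1)*(-k + (k + 1)**3 + 2*(k + 1)**2)/(k**3 + 2*k**2 - k + 1).
Factor: A=k + 1; B=1; C=k**3 + 2*k**2 - k + 1.
f must satisfy (k + 1)·f(k+1) − (1)·f(k) = k**3 + 2*k**2 - k + 1.
From deg A=1, deg B=0, deg C=3: d=2.
Solve for f: f(k) = (k - 2)*(k + 2) (degree 2 ≤ 2).
R(k) = B(k−1)·f(k)/C(k) = (k - 2)*(k + 2)/(k**3 + 2*k**2 - k + 1); s_k = R·t_k = -(k - 2)*(k + 2)*factorial(k).
s_(k+1) − s_k = -(k**3 + 2*k**2 - k + 1)*factorial(k) = t_k.
Σ_(k=0)^n t_k = s_(n+1) − s_(0) = (-(n - 1)*(n + 3)*factorial(n + 1)) − (4), i.e. -n**3*factorial(n) - 3*n**2*factorial(n) + n*factorial(n) + 3*factorial(n) - 4.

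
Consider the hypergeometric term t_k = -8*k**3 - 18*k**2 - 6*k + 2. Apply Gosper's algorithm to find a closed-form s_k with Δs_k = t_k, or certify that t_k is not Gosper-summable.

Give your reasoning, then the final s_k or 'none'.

s_k = 2*k*(-k**3 - k**2 + 2*k + 1)

The ratio is (4*k**3 + 21*k**2 + 33*k + 15)/(4*k**3 + 9*k**2 + 3*k - 1).
So A=1 and B=1, with C=k**3 + 9*k**2/4 + 3*k/4 - 1/4.
Need (1)·f(k+1) − (1)·f(k) = k**3 + 9*k**2/4 + 3*k/4 - 1/4.
deg f ≤ 4 (via 0,0,3).
Coefficient equations give f(k) = k*(k**3 + k**2 - 2*k - 1)/4.
Get s_k = R·t_k = 2*k*(-k**3 - k**2 + 2*k + 1) with R(k) = B(k−1)f(k)/C(k) = k*(k**3 + k**2 - 2*k - 1)/(4*k**3 + 9*k**2 + 3*k - 1).
Δs = -8*k**3 - 18*k**2 - 6*k + 2, as required.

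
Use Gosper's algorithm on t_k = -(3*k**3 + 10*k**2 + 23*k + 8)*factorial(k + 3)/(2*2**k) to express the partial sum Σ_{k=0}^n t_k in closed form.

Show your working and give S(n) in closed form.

S(n) = (24*2**n - 3*n**6*factorial(n) - 34*n**5*factorial(n) - 148*n**4*factorial(n) - 320*n**3*factorial(n) - 377*n**2*factorial(n) - 246*n*factorial(n) - 72*factorial(n))/(2*2**n)

t_(k+1)/t_k = (3*k**4 + 31*k**3 + 128*k**2 + 252*k + 176)/(2*(3*k**3 + 10*k**2 + 23*k + 8)).
Take A(k)=k/2 + 2, B(k)=1, C(k)=k**3 + 10*k**2/3 + 23*k/3 + 8/3.
Set up (k/2 + 2)·f(k+1) − (1)·f(k) − (k**3 + 10*k**2/3 + 23*k/3 + 8/3) = 0.
Degrees (1,0,3) ⇒ d ≤ 2.
Solve for f: f(k) = 2*(3*k**2 - 2*k + 2)/3 (degree 2 ≤ 2).
Certificate R = B(k−1)f/C = 2*(3*k**2 - 2*k + 2)/(3*k**3 + 10*k**2 + 23*k + 8) gives s_k = -(3*k**2 - 2*k + 2)*factorial(k + 3)/2**k.
Verify: -(3*k**3 + 10*k**2 + 23*k + 8)*factorial(k + 3)/(2*2**k) matches t_k.
Evaluate: s_(n+1) = -2**(-n - 1)*(3*n**2 + 4*n + 3)*factorial(n + 4); subtract s_(0) = -12 ⇒ S(n) = (24*2**n - 3*n**6*factorial(n) - 34*n**5*factorial(n) - 148*n**4*factorial(n) - 320*n**3*factorial(n) - 377*n**2*factorial(n) - 246*n*factorial(n) - 72*factorial(n))/(2*2**n).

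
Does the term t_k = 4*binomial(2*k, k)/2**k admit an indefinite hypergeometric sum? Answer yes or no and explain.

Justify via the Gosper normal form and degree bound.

No; the degree bound rules out any f.

Compute t_(k+1)/t_k: get (2*k + 1)/(k + 1).
So A=2*k + 1 and B=k + 1, with C=1.
Set up (2*k + 1)·f(k+1) − (k)·f(k) − (1) = 0.
d = -1 from the (1,1,0) case.
d = -1 < 0 ⇒ no nonzero polynomial f; not summable.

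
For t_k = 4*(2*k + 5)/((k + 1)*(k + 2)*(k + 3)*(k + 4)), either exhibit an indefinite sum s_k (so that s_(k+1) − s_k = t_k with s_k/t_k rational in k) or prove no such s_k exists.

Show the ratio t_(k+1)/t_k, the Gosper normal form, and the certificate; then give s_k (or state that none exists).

t_(k+1)/t_k = (k + 1)*(2*k + 7)/((k + 5)*(2*k + 5)).
Normal form (A,B,C) = (k + 1, k + 5, k + 5/2).
Key eq: (k + 1)·f(k+1) = (k + 4)·f(k) + (k + 5/2).
Bound: deg f ≤ 3.
Coefficient equations give f(k) = k*(k + 2)*(k + 4)/6.
Then R = B(k−1)f/C = k*(k + 2)*(k + 4)**2/(3*(2*k + 5)), so s_k = R(k)·t_k = 4*k*(k + 4)/(3*(k**2 + 4*k + 3)).
Check: Δs_k = 4*(2*k + 5)/(k**4 + 10*k**3 + 35*k**2 + 50*k + 24). ✓

s_k = 4*k*(k + 4)/(3*(k**2 + 4*k + 3))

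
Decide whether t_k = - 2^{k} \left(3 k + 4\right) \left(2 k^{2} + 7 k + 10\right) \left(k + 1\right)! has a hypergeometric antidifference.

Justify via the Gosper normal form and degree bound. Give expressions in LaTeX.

Yes. s_k = - 2^{k} \left(3 k^{2} + 4 k + 4\right) \left(k + 1\right)!.

Compute t_(k+1)/t_k: get 2*(6*k**4 + 59*k**3 + 228*k**2 + 401*k + 266)/(6*k**3 + 29*k**2 + 58*k + 40).
Gosper form: A/B · C(k+1)/C(k) with A=2*k + 4, B=1, C=k**3 + 29*k**2/6 + 29*k/3 + 20/3.
f must satisfy (2*k + 4)·f(k+1) − (1)·f(k) = k**3 + 29*k**2/6 + 29*k/3 + 20/3.
deg f ≤ 2 (via 1,0,3).
Solve for f: f(k) = (3*k**2 + 4*k + 4)/6 (degree 2 ≤ 2).
Get s_k = R·t_k = -2**k*(3*k**2 + 4*k + 4)*factorial(k + 1) with R(k) = B(k−1)f(k)/C(k) = (3*k**2 + 4*k + 4)/((3*k + 4)*(2*k**2 + 7*k + 10)).
Check: Δs_k = -2**k*(3*k + 4)*(2*k**2 + 7*k + 10)*factorial(k + 1). ✓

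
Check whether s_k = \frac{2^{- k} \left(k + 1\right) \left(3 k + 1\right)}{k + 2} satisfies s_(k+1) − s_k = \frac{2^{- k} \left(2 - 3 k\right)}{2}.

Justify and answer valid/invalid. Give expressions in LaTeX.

Invalid: residual \frac{2^{- k} \left(3 k^{2} + 10 k - 2\right)}{2 \left(k^{2} + 5 k + 6\right)} ≠ 0.

s_(k+1) = (k + 2)*(3*k + 4)/(2*2**k*(k + 3))
s_(k+1) − s_k = (-3*k**3 - 10*k**2 + 2*k + 10)/(2*2**k*(k**2 + 5*k + 6))
(s_(k+1) − s_k) − t_k = (3*k**2 + 10*k - 2)/(2*2**k*(k**2 + 5*k + 6))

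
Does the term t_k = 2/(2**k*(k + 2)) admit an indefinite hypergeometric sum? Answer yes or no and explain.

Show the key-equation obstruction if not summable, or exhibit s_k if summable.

No — negative degree bound, so no certificate f.

Ratio r(k) = (k + 2)/(2*(k + 3)).
A = k/2 + 1, B = k + 3, C = 1.
Key eq: (k/2 + 1)·f(k+1) = (k + 2)·f(k) + (1).
d = -1 from the (1,1,0) case.
deg f ≤ -1 is impossible — no certificate.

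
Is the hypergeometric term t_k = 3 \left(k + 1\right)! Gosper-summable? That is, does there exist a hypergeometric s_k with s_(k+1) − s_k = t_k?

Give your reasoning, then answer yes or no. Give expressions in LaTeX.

t_(k+1)/t_k = k + 2.
Take A(k)=k + 2, B(k)=1, C(k)=1.
Set up (k + 2)·f(k+1) − (1)·f(k) − (1) = 0.
deg f ≤ -1 (via 1,0,0).
Negative degree bound (-1): no f exists, t_k not Gosper-summable.

No — key equation has no polynomial f.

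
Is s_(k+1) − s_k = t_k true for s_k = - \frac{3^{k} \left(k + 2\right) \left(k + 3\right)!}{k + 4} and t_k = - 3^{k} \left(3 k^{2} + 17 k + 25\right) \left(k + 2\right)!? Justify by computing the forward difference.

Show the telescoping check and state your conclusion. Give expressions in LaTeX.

s_(k+1) = -3**(k + 1)*(k + 3)*factorial(k + 4)/(k + 5)
s_(k+1) − s_k = -3**k*(3*k**3 + 32*k**2 + 113*k + 134)*factorial(k + 3)/((k + 4)*(k + 5))
(s_(k+1) − s_k) − t_k = 3**k*(3*k**3 + 29*k**2 + 92*k + 98)*factorial(k + 2)/((k + 4)*(k + 5))

Invalid: residual \frac{3^{k} \left(3 k^{3} + 29 k^{2} + 92 k + 98\right) \left(k + 2\right)!}{\left(k + 4\right) \left(k + 5\right)} ≠ 0.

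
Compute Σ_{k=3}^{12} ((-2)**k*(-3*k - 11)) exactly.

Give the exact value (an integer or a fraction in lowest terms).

Σ = -131024

Ratio r(k) = 2*(-3*k - 14)/(3*k + 11).
Normal form (A,B,C) = (-2, 1, k + 11/3).
f must satisfy (-2)·f(k+1) − (1)·f(k) = k + 11/3.
d = 1 from the (0,0,1) case.
Solving with deg f ≤ 1: f(k) = -(k + 3)/3.
Get s_k = R·t_k = (-2)**k*(k + 3) with R(k) = B(k−1)f(k)/C(k) = -(k + 3)/(3*k + 11).
Check: Δs_k = (-2)**k*(-3*k - 11). ✓
Telescoping: Σ = s_(13) − s_(3) = -131072 − (-48) = -131024.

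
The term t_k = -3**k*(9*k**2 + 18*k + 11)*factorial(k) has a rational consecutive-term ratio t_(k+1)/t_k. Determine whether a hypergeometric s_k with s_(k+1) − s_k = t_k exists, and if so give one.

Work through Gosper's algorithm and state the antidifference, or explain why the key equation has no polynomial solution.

t_(k+1)/t_k = 3*(9*k**3 + 45*k**2 + 74*k + 38)/(9*k**2 + 18*k + 11).
A = 3*k + 3, B = 1, C = k**2 + 2*k + 11/9.
Need (3*k + 3)·f(k+1) − (1)·f(k) = k**2 + 2*k + 11/9.
Bound: deg f ≤ 1.
A polynomial solution: f(k) = (3*k + 1)/9.
Get s_k = R·t_k = -3**k*(3*k + 1)*factorial(k) with R(k) = B(k−1)f(k)/C(k) = (3*k + 1)/(9*k**2 + 18*k + 11).
Check: Δs_k = -3**k*(9*k**2 + 18*k + 11)*factorial(k). ✓

s_k = -3**k*(3*k + 1)*factorial(k)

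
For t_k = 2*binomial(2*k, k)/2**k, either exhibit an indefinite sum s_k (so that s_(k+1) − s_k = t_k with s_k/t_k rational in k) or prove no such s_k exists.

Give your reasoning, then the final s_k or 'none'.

no hypergeometric antidifference exists

Compute t_(k+1)/t_k: get (2*k + 1)/(k + 1).
A = 2*k + 1, B = k + 1, C = 1.
Solve (2*k + 1)·f(k+1) − (k)·f(k) = 1.
Degrees (1,1,0) ⇒ d ≤ -1.
Bound -1 < 0, so the key equation has no polynomial solution.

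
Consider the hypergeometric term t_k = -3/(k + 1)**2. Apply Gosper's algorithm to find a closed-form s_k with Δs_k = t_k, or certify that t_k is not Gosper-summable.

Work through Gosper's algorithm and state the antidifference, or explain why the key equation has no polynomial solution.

no hypergeometric antidifference exists

Ratio r(k) = (k + 1)**2/(k + 2)**2.
A = k**2 + 2*k + 1, B = k**2 + 4*k + 4, C = 1.
Key eq: (k**2 + 2*k + 1)·f(k+1) = (k**2 + 2*k + 1)·f(k) + (1).
From deg A=2, deg B=2, deg C=0: d=0.
Write f(k) = c0. Then LHS − RHS = -1, requiring -1 = 0: contradictory. No certificate.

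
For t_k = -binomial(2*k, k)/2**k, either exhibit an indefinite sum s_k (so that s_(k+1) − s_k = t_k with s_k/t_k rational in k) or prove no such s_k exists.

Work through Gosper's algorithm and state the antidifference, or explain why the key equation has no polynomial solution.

Step 1: r(k) = (2*k + 1)/(k + 1).
A = 2*k + 1, B = k + 1, C = 1.
f must satisfy (2*k + 1)·f(k+1) − (k)·f(k) = 1.
d = -1 from the (1,1,0) case.
deg f ≤ -1 is impossible — no certificate.

not Gosper-summable; s_k does not exist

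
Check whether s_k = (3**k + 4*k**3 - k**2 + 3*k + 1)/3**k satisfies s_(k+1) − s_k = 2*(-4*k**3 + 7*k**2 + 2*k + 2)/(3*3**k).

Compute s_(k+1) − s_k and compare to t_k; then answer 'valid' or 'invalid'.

valid; difference matches t_k

s_(k+1) = (3*3**k + 4*k**3 + 11*k**2 + 13*k + 7)/(3*3**k)
s_(k+1) − s_k = 2*(-4*k**3 + 7*k**2 + 2*k + 2)/(3*3**k)
(s_(k+1) − s_k) − t_k = 0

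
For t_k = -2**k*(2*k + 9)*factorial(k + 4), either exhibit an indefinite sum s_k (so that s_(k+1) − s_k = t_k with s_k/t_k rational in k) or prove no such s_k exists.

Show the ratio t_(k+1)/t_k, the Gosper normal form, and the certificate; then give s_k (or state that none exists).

Ratio r(k) = 2*(k + 5)*(2*k + 11)/(2*k + 9).
Normal form (A,B,C) = (2*k + 10, 1, k + 9/2).
Key eq: (2*k + 10)·f(k+1) = (1)·f(k) + (k + 9/2).
Bound: deg f ≤ 0.
Coefficient equations give f(k) = 1/2.
Certificate R = B(k−1)f/C = 1/(2*k + 9) gives s_k = -2**k*factorial(k + 4).
s_(k+1) − s_k = -2**k*(2*k + 9)*factorial(k + 4) = t_k.

s_k = -2**k*factorial(k + 4)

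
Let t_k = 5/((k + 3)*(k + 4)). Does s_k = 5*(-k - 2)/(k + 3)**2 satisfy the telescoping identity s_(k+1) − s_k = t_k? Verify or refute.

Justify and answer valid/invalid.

Invalid: residual 5*(-2*k - 7)/(k**4 + 14*k**3 + 73*k**2 + 168*k + 144) ≠ 0.

s_(k+1) = 5*(-k - 3)/(k + 4)**2
s_(k+1) − s_k = 5*(k**2 + 5*k + 5)/(k**4 + 14*k**3 + 73*k**2 + 168*k + 144)
(s_(k+1) − s_k) − t_k = 5*(-2*k - 7)/(k**4 + 14*k**3 + 73*k**2 + 168*k + 144)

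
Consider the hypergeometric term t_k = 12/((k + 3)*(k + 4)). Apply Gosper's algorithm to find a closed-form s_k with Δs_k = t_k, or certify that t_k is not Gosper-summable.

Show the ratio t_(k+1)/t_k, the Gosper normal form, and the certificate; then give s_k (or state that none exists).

Ratio r(k) = (k + 3)/(k + 5).
A = k + 3, B = k + 5, C = 1.
Solve (k + 3)·f(k+1) − (k + 4)·f(k) = 1.
Degrees (1,1,0) ⇒ d ≤ 1.
Solve for f: f(k) = k/3 (degree 1 ≤ 1).
So s_k = (B(k−1)f/C)·t_k = (k*(k + 4)/3)·t_k = 4*k/(k + 3).
Δs = 12/(k**2 + 7*k + 12), as required.

s_k = 4*k/(k + 3)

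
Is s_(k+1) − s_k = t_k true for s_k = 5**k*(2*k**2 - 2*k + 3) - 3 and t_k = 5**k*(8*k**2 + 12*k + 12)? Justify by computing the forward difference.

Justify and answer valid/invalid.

valid (s_(k+1) − s_k reduces to t_k)

s_(k+1) = 5**(k + 1)*(-2*k + 2*(k + 1)**2 + 1) - 3
s_(k+1) − s_k = 5**k*(8*k**2 + 12*k + 12)
(s_(k+1) − s_k) − t_k = 0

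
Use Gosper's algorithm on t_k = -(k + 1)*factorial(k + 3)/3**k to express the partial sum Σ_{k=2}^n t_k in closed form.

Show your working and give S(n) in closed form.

S(n) = 40 - factorial(n + 4)/3**n

r(k) = (k + 2)*(k + 4)/(3*(k + 1)) after simplifying.
Take A(k)=k/3 + 4/3, B(k)=1, C(k)=k + 1.
f must satisfy (k/3 + 4/3)·f(k+1) − (1)·f(k) = k + 1.
Degrees (1,0,1) ⇒ d ≤ 0.
A polynomial solution: f(k) = 3.
Certificate R = B(k−1)f/C = 3/(k + 1) gives s_k = -3**(1 - k)*factorial(k + 3).
Check: Δs_k = -(k + 1)*factorial(k + 3)/3**k. ✓
s_(n+1) = -factorial(n + 4)/3**n and s_(2) = -40, so S(n) = 40 - factorial(n + 4)/3**n.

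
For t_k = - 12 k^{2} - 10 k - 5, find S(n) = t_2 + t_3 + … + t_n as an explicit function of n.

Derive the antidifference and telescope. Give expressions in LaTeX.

Ratio r(k) = (12*k**2 + 34*k + 27)/(12*k**2 + 10*k + 5).
Normal form (A,B,C) = (1, 1, k**2 + 5*k/6 + 5/12).
Solve (1)·f(k+1) − (1)·f(k) = k**2 + 5*k/6 + 5/12.
d = 3 from the (0,0,2) case.
A polynomial solution: f(k) = k*(4*k**2 - k + 2)/12.
Get s_k = R·t_k = k*(-4*k**2 + k - 2) with R(k) = B(k−1)f(k)/C(k) = k*(4*k**2 - k + 2)/(12*k**2 + 10*k + 5).
Δs = -12*k**2 - 10*k - 5, as required.
Evaluate: s_(n+1) = -4*n**3 - 11*n**2 - 12*n - 5; subtract s_(2) = -32 ⇒ S(n) = -4*n**3 - 11*n**2 - 12*n + 27.

S(n) = - 4 n^{3} - 11 n^{2} - 12 n + 27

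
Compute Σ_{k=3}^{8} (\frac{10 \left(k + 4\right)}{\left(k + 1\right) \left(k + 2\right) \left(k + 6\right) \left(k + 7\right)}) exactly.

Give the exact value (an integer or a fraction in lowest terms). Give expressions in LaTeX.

Compute t_(k+1)/t_k: get (k + 1)*(k + 5)*(k + 6)/((k + 3)*(k + 4)*(k + 8)).
Normal form (A,B,C) = (k + 1, k + 8, k**4 + 16*k**3 + 95*k**2 + 248*k + 240).
f must satisfy (k + 1)·f(k+1) − (k + 7)·f(k) = k**4 + 16*k**3 + 95*k**2 + 248*k + 240.
d = 6 from the (1,1,4) case.
Coefficient equations give f(k) = k*(k + 2)*(k + 3)*(k + 4)*(k + 5)*(k + 7)/12.
Then R = B(k−1)f/C = k*(k + 2)*(k + 7)**2/(12*(k + 4)), so s_k = R(k)·t_k = 5*k*(k + 7)/(6*(k**2 + 7*k + 6)).
Check: Δs_k = 10*(k + 4)/(k**4 + 16*k**3 + 83*k**2 + 152*k + 84). ✓
Evaluate s at k=9 and k=3: 4/5 and 25/36; difference 19/180.

Σ = 19/180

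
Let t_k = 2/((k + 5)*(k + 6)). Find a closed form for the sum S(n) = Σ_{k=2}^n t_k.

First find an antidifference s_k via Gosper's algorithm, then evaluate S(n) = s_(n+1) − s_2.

S(n) = 2*(n - 1)/(7*(n + 6))

t_(k+1)/t_k = (k + 5)/(k + 7).
Take A(k)=k + 5, B(k)=k + 7, C(k)=1.
Solve (k + 5)·f(k+1) − (k + 6)·f(k) = 1.
d = 1 from the (1,1,0) case.
Match coefficients ⇒ f(k) = k/5.
Certificate R = B(k−1)f/C = k*(k + 6)/5 gives s_k = 2*k/(5*(k + 5)).
Check: Δs_k = 2/(k**2 + 11*k + 30). ✓
Σ_(k=2)^n t_k = s_(n+1) − s_(2) = (2*(n + 1)/(5*(n + 6))) − (4/35), i.e. 2*(n - 1)/(7*(n + 6)).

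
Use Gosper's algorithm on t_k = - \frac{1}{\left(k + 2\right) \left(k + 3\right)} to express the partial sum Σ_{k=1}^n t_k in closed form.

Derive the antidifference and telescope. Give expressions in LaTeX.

Ratio r(k) = (k + 2)/(k + 4).
So A=k + 2 and B=k + 4, with C=1.
Key eq: (k + 2)·f(k+1) = (k + 3)·f(k) + (1).
Degrees (1,1,0) ⇒ d ≤ 1.
A polynomial solution: f(k) = k/2.
R(k) = B(k−1)·f(k)/C(k) = k*(k + 3)/2; s_k = R·t_k = -k/(2*k + 4).
Check: Δs_k = -1/(k**2 + 5*k + 6). ✓
Telescope: S(n) = s_(n+1) − s_(1) = (-n - 1)/(2*(n + 3)) − (-1/6) = -n/(3*n + 9).

S(n) = - \frac{n}{3 n + 9}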